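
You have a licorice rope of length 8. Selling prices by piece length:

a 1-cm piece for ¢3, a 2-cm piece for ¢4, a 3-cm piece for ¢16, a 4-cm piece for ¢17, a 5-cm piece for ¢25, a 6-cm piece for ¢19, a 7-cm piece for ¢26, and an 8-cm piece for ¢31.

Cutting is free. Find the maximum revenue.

Let best[k] be the best obtainable value from length k. For each k, try every first piece i and keep the best of price[i] + best[k−i].
best[1] = 3
best[2] = 6  (first piece 1, then best[1]=3)
best[3] = 16
best[4] = 19  (first piece 1, then best[3]=16)
best[5] = 25
best[6] = 32  (first piece 3, then best[3]=16)
best[7] = 35  (first piece 1, then best[6]=32)
best[8] = 41  (first piece 3, then best[5]=25)
One optimal cutting: 5 + 3 → ¢25 + ¢16 = ¢41.

41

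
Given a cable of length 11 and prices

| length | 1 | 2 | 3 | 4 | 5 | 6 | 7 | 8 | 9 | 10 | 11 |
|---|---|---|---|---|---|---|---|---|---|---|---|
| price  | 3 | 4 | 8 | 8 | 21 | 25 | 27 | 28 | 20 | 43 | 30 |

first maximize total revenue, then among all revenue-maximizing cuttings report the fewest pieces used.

Consider every possible first cut. r[k] is the best of p[i]+r[k−i] over all sellable i≤k.
r[1] = 3
r[2] = max(3+3, 4+0) = 6
r[3] = max(3+6, 4+3, 8+0) = 9
r[4] = max(3+9, 4+6, 8+3, 8+0) = 12
r[5] = max(3+12, 4+9, 8+6, 8+3, 21+0) = 21
r[6] = max(3+21, 4+12, 8+9, 8+6, 21+3, 25+0) = 25
r[7] = max(3+25, 4+21, 8+12, …, 25+3, 27+0) = 28
r[8] = max(3+28, 4+25, 8+21, …, 27+3, 28+0) = 31
r[9] = max(3+31, 4+28, 8+25, …, 28+3, 20+0) = 34
r[10] = max(3+34, 4+31, 8+28, …, 20+3, 43+0) = 43
r[11] = max(3+43, 4+34, 8+31, …, 43+3, 30+0) = 46
Maximum revenue is $46.
Now minimize piece count subject to staying optimal: for each k, pieces[k] = 1 + min over i with p[i]+r[k−i]=r[k] of pieces[k−i].
pieces[8] = 3
pieces[9] = 4
pieces[10] = 1
pieces[11] = 2

2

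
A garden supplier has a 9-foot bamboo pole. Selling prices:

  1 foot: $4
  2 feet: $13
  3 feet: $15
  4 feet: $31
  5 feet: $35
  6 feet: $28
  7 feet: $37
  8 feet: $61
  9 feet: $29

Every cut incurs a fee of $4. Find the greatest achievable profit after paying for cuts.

Consider every possible first cut. v[k] is the best of p[i]+v[k−i] over all sellable i≤k, charging 4 whenever i<k.
v[1] = 4
v[2] = 13
v[3] = 15
v[4] = 31
v[5] = 35
v[6] = 40  (first piece 2, then v[4]=31)
v[7] = 44  (first piece 2, then v[5]=35)
v[8] = 61
v[9] = 62  (first piece 4, then v[5]=35)
One optimal plan: pieces 5 + 4 (1 cut) → $66 − $4 = $62.

62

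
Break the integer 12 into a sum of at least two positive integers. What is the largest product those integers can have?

Define prod[k] = max over 1≤i<k of i · max(k−i, prod[k−i]); the inner max lets the remainder stay uncut if that's better.
prod[2] = 1·max(1,0) = 1·1 = 1
prod[3] = 1·max(2,1) = 1·2 = 2
prod[4] = 2·max(2,1) = 2·2 = 4
prod[5] = 2·max(3,2) = 2·3 = 6
prod[6] = 3·max(3,2) = 3·3 = 9
prod[7] = 2·max(5,6) = 2·6 = 12
prod[8] = 2·max(6,9) = 2·9 = 18
prod[9] = 3·max(6,9) = 3·9 = 27
prod[10] = 2·max(8,18) = 2·18 = 36
prod[11] = 2·max(9,27) = 2·27 = 54
prod[12] = 3·max(9,27) = 3·27 = 81
One optimal split: 3 + 3 + 3 + 3; product 3·3·3·3 = 81.

81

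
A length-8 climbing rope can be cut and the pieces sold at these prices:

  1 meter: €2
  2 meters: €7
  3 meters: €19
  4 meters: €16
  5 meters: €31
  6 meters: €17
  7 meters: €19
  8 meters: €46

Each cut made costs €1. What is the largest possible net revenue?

49

Let v[k] be the best obtainable value from length k. For each k, try every first piece i and keep the best of price[i] + v[k−i] minus the 1 cut fee when i<k.
v[1] = 2
v[2] = 7
v[3] = 19
v[4] = 20  (first piece 1, then v[3]=19)
v[5] = 31
v[6] = 37  (first piece 3, then v[3]=19)
v[7] = 38  (first piece 1, then v[6]=37)
v[8] = 49  (first piece 3, then v[5]=31)
One optimal plan: pieces 5 + 3 (1 cut) → €50 − €1 = €49.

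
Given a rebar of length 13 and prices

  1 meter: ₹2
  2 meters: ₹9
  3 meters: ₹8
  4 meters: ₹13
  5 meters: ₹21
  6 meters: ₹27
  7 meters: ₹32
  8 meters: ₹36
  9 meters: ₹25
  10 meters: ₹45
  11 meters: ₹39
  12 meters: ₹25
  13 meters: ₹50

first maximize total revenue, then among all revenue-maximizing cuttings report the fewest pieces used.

2

Build r[k] bottom-up: r[k] = max over allowed piece i of (p[i] + r[k−i]).
r[1] = 2
r[2] = max(2+2, 9+0) = 9
r[3] = max(2+9, 9+2, 8+0) = 11
r[4] = max(2+11, 9+9, 8+2, 13+0) = 18
r[5] = max(2+18, 9+11, 8+9, 13+2, 21+0) = 21
r[6] = max(2+21, 9+18, 8+11, 13+9, 21+2, 27+0) = 27
r[7] = max(2+27, 9+21, 8+18, …, 27+2, 32+0) = 32
r[8] = max(2+32, 9+27, 8+21, …, 32+2, 36+0) = 36
r[9] = max(2+36, 9+32, 8+27, …, 36+2, 25+0) = 41
r[10] = max(2+41, 9+36, 8+32, …, 25+2, 45+0) = 45
r[11] = max(2+45, 9+41, 8+36, …, 45+2, 39+0) = 50
r[12] = max(2+50, 9+45, 8+41, …, 39+2, 25+0) = 54
r[13] = max(2+54, 9+50, 8+45, …, 25+2, 50+0) = 59
Maximum revenue is ₹59.
Now minimize piece count subject to staying optimal: for each k, pieces[k] = 1 + min over i with p[i]+r[k−i]=r[k] of pieces[k−i].
pieces[10] = 1
pieces[11] = 3
pieces[12] = 2
pieces[13] = 2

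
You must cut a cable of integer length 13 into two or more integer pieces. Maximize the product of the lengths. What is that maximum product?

Define P[k] = max over 1≤i<k of i · max(k−i, P[k−i]); the inner max lets the remainder stay uncut if that's better.
P[2] = 1·max(1,0) = 1·1 = 1
P[3] = max(1·2, 2·1) = 2
P[4] = max(1·3, 2·2, 3·1) = 4
P[5] = max(1·4, 2·3, 3·2, 4·1) = 6
P[6] = max(1·6, 2·4, 3·3, 4·2, 5·1) = 9
P[7] = max(1·9, 2·6, 3·4, 4·3, 5·2, 6·1) = 12
P[8] = max(1·12, 2·9, 3·6, …, 6·2, 7·1) = 18
P[9] = max(1·18, 2·12, 3·9, …, 7·2, 8·1) = 27
P[10] = max(1·27, 2·18, 3·12, …, 8·2, 9·1) = 36
P[11] = max(1·36, 2·27, 3·18, …, 9·2, 10·1) = 54
P[12] = max(1·54, 2·36, 3·27, …, 10·2, 11·1) = 81
P[13] = max(1·81, 2·54, 3·36, …, 11·2, 12·1) = 108
One optimal split: 3 + 3 + 3 + 2 + 2; product 3·3·3·2·2 = 108.

108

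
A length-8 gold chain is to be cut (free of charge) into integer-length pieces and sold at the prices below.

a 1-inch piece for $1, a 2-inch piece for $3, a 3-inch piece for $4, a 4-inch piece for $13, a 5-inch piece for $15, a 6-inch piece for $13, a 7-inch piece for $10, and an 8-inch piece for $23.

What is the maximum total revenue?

Build v[k] bottom-up: v[k] = max over allowed piece i of (p[i] + v[k−i]).
v[1] = 1
v[2] = max(1+1, 3+0) = 3
v[3] = max(1+3, 3+1, 4+0) = 4
v[4] = max(1+4, 3+3, 4+1, 13+0) = 13
v[5] = max(1+13, 3+4, 4+3, 13+1, 15+0) = 15
v[6] = max(1+15, 3+13, 4+4, 13+3, 15+1, 13+0) = 16
v[7] = max(1+16, 3+15, 4+13, …, 13+1, 10+0) = 18
v[8] = max(1+18, 3+16, 4+15, …, 10+1, 23+0) = 26
One optimal cutting: 4 + 4 → $13 + $13 = $26.

26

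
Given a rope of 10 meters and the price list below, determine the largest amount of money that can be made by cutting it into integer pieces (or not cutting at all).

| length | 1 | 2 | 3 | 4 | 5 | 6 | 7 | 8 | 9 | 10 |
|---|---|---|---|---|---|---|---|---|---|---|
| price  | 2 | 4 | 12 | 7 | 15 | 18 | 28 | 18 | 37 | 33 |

40

Build R[k] bottom-up: R[k] = max over allowed piece i of (p[i] + R[k−i]).
R[1] = 2
R[2] = 4  (first piece 1, then R[1]=2)
R[3] = 12
R[4] = 14  (first piece 1, then R[3]=12)
R[5] = 16  (first piece 1, then R[4]=14)
R[6] = 24  (first piece 3, then R[3]=12)
R[7] = 28
R[8] = 30  (first piece 1, then R[7]=28)
R[9] = 37
R[10] = 40  (first piece 3, then R[7]=28)
One optimal cutting: 7 + 3 → €28 + €12 = €40.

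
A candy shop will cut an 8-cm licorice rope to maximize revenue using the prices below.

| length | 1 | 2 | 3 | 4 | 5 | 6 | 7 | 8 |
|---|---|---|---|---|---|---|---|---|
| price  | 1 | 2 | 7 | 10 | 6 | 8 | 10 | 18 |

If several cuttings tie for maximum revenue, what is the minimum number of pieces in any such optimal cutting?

2

Consider every possible first cut. r[k] is the best of p[i]+r[k−i] over all sellable i≤k.
r[1] = 1
r[2] = max(1+1, 2+0) = 2
r[3] = max(1+2, 2+1, 7+0) = 7
r[4] = max(1+7, 2+2, 7+1, 10+0) = 10
r[5] = max(1+10, 2+7, 7+2, 10+1, 6+0) = 11
r[6] = max(1+11, 2+10, 7+7, 10+2, 6+1, 8+0) = 14
r[7] = max(1+14, 2+11, 7+10, …, 8+1, 10+0) = 17
r[8] = max(1+17, 2+14, 7+11, …, 10+1, 18+0) = 20
Maximum revenue is ¢20.
Now minimize piece count subject to staying optimal: for each k, pieces[k] = 1 + min over i with p[i]+r[k−i]=r[k] of pieces[k−i].
pieces[5] = 2
pieces[6] = 2
pieces[7] = 2
pieces[8] = 2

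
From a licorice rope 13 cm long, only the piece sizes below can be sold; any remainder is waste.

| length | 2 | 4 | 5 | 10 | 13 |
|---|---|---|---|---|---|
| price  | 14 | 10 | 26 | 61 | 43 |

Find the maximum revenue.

Let r[k] be the best obtainable value from length k. For each k, try every first piece i and keep the best of price[i] + r[k−i].
r[1] = 0
r[2] = 14
r[3] = 14
r[4] = max(14+14, 10+0) = 28
r[5] = max(14+14, 10+0, 26+0) = 28
r[6] = max(14+28, 10+14, 26+0) = 42
r[7] = max(14+28, 10+14, 26+14) = 42
r[8] = max(14+42, 10+28, 26+14) = 56
r[9] = max(14+42, 10+28, 26+28) = 56
r[10] = max(14+56, 10+42, 26+28, 61+0) = 70
r[11] = max(14+56, 10+42, 26+42, 61+0) = 70
r[12] = max(14+70, 10+56, 26+42, 61+14) = 84
r[13] = max(14+70, 10+56, 26+56, 61+14, 43+0) = 84
One optimal cutting: pieces 2 + 2 + 2 + 2 + 2 + 2 with 1 cm of scrap → ¢84.

84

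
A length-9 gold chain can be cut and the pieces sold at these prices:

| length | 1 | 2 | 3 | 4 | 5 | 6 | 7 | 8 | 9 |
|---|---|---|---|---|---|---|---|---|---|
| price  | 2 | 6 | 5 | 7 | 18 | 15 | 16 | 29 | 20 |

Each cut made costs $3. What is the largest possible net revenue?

28

Let v[k] be the best obtainable value from length k. For each k, try every first piece i and keep the best of price[i] + v[k−i] minus the 3 cut fee when i<k.
v[1] = 2
v[2] = max(2+2-3, 6+0) = 6
v[3] = max(2+6-3, 6+2-3, 5+0) = 5
v[4] = max(2+5-3, 6+6-3, 5+2-3, 7+0) = 9
v[5] = max(2+9-3, 6+5-3, 5+6-3, 7+2-3, 18+0) = 18
v[6] = max(2+18-3, 6+9-3, 5+5-3, 7+6-3, 18+2-3, 15+0) = 17
v[7] = max(2+17-3, 6+18-3, 5+9-3, …, 15+2-3, 16+0) = 21
v[8] = max(2+21-3, 6+17-3, 5+18-3, …, 16+2-3, 29+0) = 29
v[9] = max(2+29-3, 6+21-3, 5+17-3, …, 29+2-3, 20+0) = 28
One optimal plan: pieces 8 + 1 (1 cut) → $31 − $3 = $28.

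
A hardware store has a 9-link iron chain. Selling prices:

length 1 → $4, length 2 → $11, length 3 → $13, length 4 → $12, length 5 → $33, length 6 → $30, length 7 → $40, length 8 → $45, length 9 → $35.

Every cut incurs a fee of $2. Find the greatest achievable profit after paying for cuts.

Build r[k] bottom-up: r[k] = max over allowed piece i of (p[i] + r[k−i]) − 2 per cut.
r[1] = 4
r[2] = 11
r[3] = 13  (first piece 1, then r[2]=11)
r[4] = 20  (first piece 2, then r[2]=11)
r[5] = 33
r[6] = 35  (first piece 1, then r[5]=33)
r[7] = 42  (first piece 2, then r[5]=33)
r[8] = 45
r[9] = 51  (first piece 2, then r[7]=42)
One optimal plan: pieces 5 + 2 + 2 (2 cuts) → $55 − $4 = $51.

51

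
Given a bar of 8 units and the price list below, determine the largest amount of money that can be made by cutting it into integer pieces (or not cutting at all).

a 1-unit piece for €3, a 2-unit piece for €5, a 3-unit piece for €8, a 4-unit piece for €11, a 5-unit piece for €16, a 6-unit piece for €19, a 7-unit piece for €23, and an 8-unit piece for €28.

Consider every possible first cut. v[k] is the best of p[i]+v[k−i] over all sellable i≤k.
v[1] = 3
v[2] = max(3+3, 5+0) = 6
v[3] = max(3+6, 5+3, 8+0) = 9
v[4] = max(3+9, 5+6, 8+3, 11+0) = 12
v[5] = max(3+12, 5+9, 8+6, 11+3, 16+0) = 16
v[6] = max(3+16, 5+12, 8+9, 11+6, 16+3, 19+0) = 19
v[7] = max(3+19, 5+16, 8+12, …, 19+3, 23+0) = 23
v[8] = max(3+23, 5+19, 8+16, …, 23+3, 28+0) = 28
Best is to sell the whole 8-unit piece uncut for €28.

28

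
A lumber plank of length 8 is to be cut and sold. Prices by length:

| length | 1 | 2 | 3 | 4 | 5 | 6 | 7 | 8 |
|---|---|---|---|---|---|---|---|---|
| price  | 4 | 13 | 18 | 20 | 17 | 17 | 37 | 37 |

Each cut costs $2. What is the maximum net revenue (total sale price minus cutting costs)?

46

Let r[k] be the best obtainable value from length k. For each k, try every first piece i and keep the best of price[i] + r[k−i] minus the 2 cut fee when i<k.
r[1] = 4
r[2] = max(4+4-2, 13+0) = 13
r[3] = max(4+13-2, 13+4-2, 18+0) = 18
r[4] = max(4+18-2, 13+13-2, 18+4-2, 20+0) = 24
r[5] = max(4+24-2, 13+18-2, 18+13-2, 20+4-2, 17+0) = 29
r[6] = max(4+29-2, 13+24-2, 18+18-2, 20+13-2, 17+4-2, 17+0) = 35
r[7] = max(4+35-2, 13+29-2, 18+24-2, …, 17+4-2, 37+0) = 40
r[8] = max(4+40-2, 13+35-2, 18+29-2, …, 37+4-2, 37+0) = 46
One optimal plan: pieces 2 + 2 + 2 + 2 (3 cuts) → $52 − $6 = $46.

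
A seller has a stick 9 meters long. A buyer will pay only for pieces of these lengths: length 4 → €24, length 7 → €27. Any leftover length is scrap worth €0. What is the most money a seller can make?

48

Let best[k] be the best obtainable value from length k. For each k, try every first piece i and keep the best of price[i] + best[k−i].
best[1] = 0
best[2] = 0
best[3] = 0
best[4] = 24
best[5] = 24
best[6] = 24
best[7] = max(24+0, 27+0) = 27
best[8] = max(24+24, 27+0) = 48
best[9] = max(24+24, 27+0) = 48
One optimal cutting: pieces 4 + 4 with 1 meter of scrap → €48.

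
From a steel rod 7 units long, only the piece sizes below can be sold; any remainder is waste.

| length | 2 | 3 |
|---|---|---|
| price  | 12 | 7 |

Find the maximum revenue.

Let r[k] be the best obtainable value from length k. For each k, try every first piece i and keep the best of price[i] + r[k−i].
r[1] = 0
r[2] = 12
r[3] = 12
r[4] = 24  (first piece 2, then r[2]=12)
r[5] = 24
r[6] = 36  (first piece 2, then r[4]=24)
r[7] = 36
One optimal cutting: pieces 2 + 2 + 2 with 1 unit of scrap → $36.

36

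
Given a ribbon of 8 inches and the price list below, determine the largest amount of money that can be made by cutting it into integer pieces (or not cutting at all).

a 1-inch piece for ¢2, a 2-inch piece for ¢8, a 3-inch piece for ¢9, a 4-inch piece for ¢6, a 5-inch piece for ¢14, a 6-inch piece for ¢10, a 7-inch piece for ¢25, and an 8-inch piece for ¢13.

32

Consider every possible first cut. v[k] is the best of p[i]+v[k−i] over all sellable i≤k.
v[1] = 2
v[2] = 8
v[3] = 10  (first piece 1, then v[2]=8)
v[4] = 16  (first piece 2, then v[2]=8)
v[5] = 18  (first piece 1, then v[4]=16)
v[6] = 24  (first piece 2, then v[4]=16)
v[7] = 26  (first piece 1, then v[6]=24)
v[8] = 32  (first piece 2, then v[6]=24)
One optimal cutting: 2 + 2 + 2 + 2 → ¢8 + ¢8 + ¢8 + ¢8 = ¢32.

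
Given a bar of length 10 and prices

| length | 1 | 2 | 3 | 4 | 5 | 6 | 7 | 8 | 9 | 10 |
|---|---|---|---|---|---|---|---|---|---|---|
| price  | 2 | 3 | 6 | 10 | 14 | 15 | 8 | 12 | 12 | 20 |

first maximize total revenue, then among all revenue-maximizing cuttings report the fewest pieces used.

2

Build r[k] bottom-up: r[k] = max over allowed piece i of (p[i] + r[k−i]).
r[1] = 2
r[2] = max(2+2, 3+0) = 4
r[3] = max(2+4, 3+2, 6+0) = 6
r[4] = max(2+6, 3+4, 6+2, 10+0) = 10
r[5] = max(2+10, 3+6, 6+4, 10+2, 14+0) = 14
r[6] = max(2+14, 3+10, 6+6, 10+4, 14+2, 15+0) = 16
r[7] = max(2+16, 3+14, 6+10, …, 15+2, 8+0) = 18
r[8] = max(2+18, 3+16, 6+14, …, 8+2, 12+0) = 20
r[9] = max(2+20, 3+18, 6+16, …, 12+2, 12+0) = 24
r[10] = max(2+24, 3+20, 6+18, …, 12+2, 20+0) = 28
Maximum revenue is $28.
Now minimize piece count subject to staying optimal: for each k, pieces[k] = 1 + min over i with p[i]+r[k−i]=r[k] of pieces[k−i].
pieces[7] = 3
pieces[8] = 2
pieces[9] = 2
pieces[10] = 2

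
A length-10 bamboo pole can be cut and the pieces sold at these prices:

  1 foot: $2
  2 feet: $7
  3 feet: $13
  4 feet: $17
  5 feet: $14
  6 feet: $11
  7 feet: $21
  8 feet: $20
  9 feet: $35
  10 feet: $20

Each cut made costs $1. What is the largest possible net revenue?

Let r[k] be the best obtainable value from length k. For each k, try every first piece i and keep the best of price[i] + r[k−i] minus the 1 cut fee when i<k.
r[1] = 2
r[2] = 7
r[3] = 13
r[4] = 17
r[5] = 19  (first piece 2, then r[3]=13)
r[6] = 25  (first piece 3, then r[3]=13)
r[7] = 29  (first piece 3, then r[4]=17)
r[8] = 33  (first piece 4, then r[4]=17)
r[9] = 37  (first piece 3, then r[6]=25)
r[10] = 41  (first piece 3, then r[7]=29)
One optimal plan: pieces 4 + 3 + 3 (2 cuts) → $43 − $2 = $41.

41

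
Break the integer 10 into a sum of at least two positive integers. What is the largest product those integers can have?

Define m[k] = max over 1≤i<k of i · max(k−i, m[k−i]); the inner max lets the remainder stay uncut if that's better.
Small cases: m[2]=1.
m[3] = 1·max(2,1) = 1·2 = 2
m[4] = 2·max(2,1) = 2·2 = 4
m[5] = 2·max(3,2) = 2·3 = 6
m[6] = 3·max(3,2) = 3·3 = 9
m[7] = 2·max(5,6) = 2·6 = 12
m[8] = 2·max(6,9) = 2·9 = 18
m[9] = 3·max(6,9) = 3·9 = 27
m[10] = 2·max(8,18) = 2·18 = 36
One optimal split: 3 + 3 + 2 + 2; product 3·3·2·2 = 36.

36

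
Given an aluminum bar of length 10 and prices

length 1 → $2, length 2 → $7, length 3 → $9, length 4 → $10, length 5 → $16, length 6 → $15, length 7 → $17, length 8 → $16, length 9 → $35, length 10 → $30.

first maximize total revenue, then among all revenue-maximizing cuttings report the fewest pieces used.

2

Consider every possible first cut. r[k] is the best of p[i]+r[k−i] over all sellable i≤k.
r[1] = 2
r[2] = max(2+2, 7+0) = 7
r[3] = max(2+7, 7+2, 9+0) = 9
r[4] = max(2+9, 7+7, 9+2, 10+0) = 14
r[5] = max(2+14, 7+9, 9+7, 10+2, 16+0) = 16
r[6] = max(2+16, 7+14, 9+9, 10+7, 16+2, 15+0) = 21
r[7] = max(2+21, 7+16, 9+14, …, 15+2, 17+0) = 23
r[8] = max(2+23, 7+21, 9+16, …, 17+2, 16+0) = 28
r[9] = max(2+28, 7+23, 9+21, …, 16+2, 35+0) = 35
r[10] = max(2+35, 7+28, 9+23, …, 35+2, 30+0) = 37
Maximum revenue is $37.
Now minimize piece count subject to staying optimal: for each k, pieces[k] = 1 + min over i with p[i]+r[k−i]=r[k] of pieces[k−i].
pieces[7] = 2
pieces[8] = 4
pieces[9] = 1
pieces[10] = 2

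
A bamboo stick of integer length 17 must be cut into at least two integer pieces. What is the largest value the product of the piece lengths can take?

Fill m[k] for k=2..17: at each k try every first piece i and multiply by the better of (k−i) uncut or m[k−i].
m[2] = 1·max(1,0) = 1·1 = 1
m[3] = 1·max(2,1) = 1·2 = 2
m[4] = 2·max(2,1) = 2·2 = 4
m[5] = 2·max(3,2) = 2·3 = 6
m[6] = 3·max(3,2) = 3·3 = 9
m[7] = 2·max(5,6) = 2·6 = 12
m[8] = 2·max(6,9) = 2·9 = 18
m[9] = 3·max(6,9) = 3·9 = 27
m[10] = 2·max(8,18) = 2·18 = 36
m[11] = 2·max(9,27) = 2·27 = 54
m[12] = 3·max(9,27) = 3·27 = 81
m[13] = 2·max(11,54) = 2·54 = 108
m[14] = 2·max(12,81) = 2·81 = 162
m[15] = 3·max(12,81) = 3·81 = 243
m[16] = 2·max(14,162) = 2·162 = 324
m[17] = 2·max(15,243) = 2·243 = 486
One optimal split: 3 + 3 + 3 + 3 + 3 + 2; product 3·3·3·3·3·2 = 486.

486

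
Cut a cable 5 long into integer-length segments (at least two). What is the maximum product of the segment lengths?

6

Fill prod[k] for k=2..5: at each k try every first piece i and multiply by the better of (k−i) uncut or prod[k−i].
prod[2] = 1*max(1,0) = 1*1 = 1
prod[3] = 1*max(2,1) = 1*2 = 2
prod[4] = 2*max(2,1) = 2*2 = 4
prod[5] = 2*max(3,2) = 2*3 = 6
One optimal split: 3 + 2; product 3*2 = 6.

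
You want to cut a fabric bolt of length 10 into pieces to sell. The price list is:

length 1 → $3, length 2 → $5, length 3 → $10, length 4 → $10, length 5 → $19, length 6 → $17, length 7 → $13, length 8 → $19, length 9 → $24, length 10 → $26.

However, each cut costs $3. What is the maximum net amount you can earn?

Build v[k] bottom-up: v[k] = max over allowed piece i of (p[i] + v[k−i]) − 3 per cut.
v[1] = 3
v[2] = max(3+3-3, 5+0) = 5
v[3] = max(3+5-3, 5+3-3, 10+0) = 10
v[4] = max(3+10-3, 5+5-3, 10+3-3, 10+0) = 10
v[5] = max(3+10-3, 5+10-3, 10+5-3, 10+3-3, 19+0) = 19
v[6] = max(3+19-3, 5+10-3, 10+10-3, 10+5-3, 19+3-3, 17+0) = 19
v[7] = max(3+19-3, 5+19-3, 10+10-3, …, 17+3-3, 13+0) = 21
v[8] = max(3+21-3, 5+19-3, 10+19-3, …, 13+3-3, 19+0) = 26
v[9] = max(3+26-3, 5+21-3, 10+19-3, …, 19+3-3, 24+0) = 26
v[10] = max(3+26-3, 5+26-3, 10+21-3, …, 24+3-3, 26+0) = 35
One optimal plan: pieces 5 + 5 (1 cut) → $38 − $3 = $35.

35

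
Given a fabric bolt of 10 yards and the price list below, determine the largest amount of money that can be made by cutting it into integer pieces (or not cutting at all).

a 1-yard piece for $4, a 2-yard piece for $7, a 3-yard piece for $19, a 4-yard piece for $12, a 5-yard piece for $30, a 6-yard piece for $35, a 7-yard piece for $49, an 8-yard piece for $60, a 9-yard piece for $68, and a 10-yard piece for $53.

72

Build best[k] bottom-up: best[k] = max over allowed piece i of (p[i] + best[k−i]).
best[1] = 4
best[2] = 8  (first piece 1, then best[1]=4)
best[3] = 19
best[4] = 23  (first piece 1, then best[3]=19)
best[5] = 30
best[6] = 38  (first piece 3, then best[3]=19)
best[7] = 49
best[8] = 60
best[9] = 68
best[10] = 72  (first piece 1, then best[9]=68)
One optimal cutting: 9 + 1 → $68 + $4 = $72.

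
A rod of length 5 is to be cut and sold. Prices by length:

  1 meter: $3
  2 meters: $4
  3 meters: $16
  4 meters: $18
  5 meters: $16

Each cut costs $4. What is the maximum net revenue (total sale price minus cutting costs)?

Build net[k] bottom-up: net[k] = max over allowed piece i of (p[i] + net[k−i]) − 4 per cut.
net[1] = 3
net[2] = max(3+3-4, 4+0) = 4
net[3] = max(3+4-4, 4+3-4, 16+0) = 16
net[4] = max(3+16-4, 4+4-4, 16+3-4, 18+0) = 18
net[5] = max(3+18-4, 4+16-4, 16+4-4, 18+3-4, 16+0) = 17
One optimal plan: pieces 4 + 1 (1 cut) → $21 − $4 = $17.

17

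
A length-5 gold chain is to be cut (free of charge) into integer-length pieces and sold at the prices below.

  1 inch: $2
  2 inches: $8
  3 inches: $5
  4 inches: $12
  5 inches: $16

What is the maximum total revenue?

Build R[k] bottom-up: R[k] = max over allowed piece i of (p[i] + R[k−i]).
R[1] = 2
R[2] = max(2+2, 8+0) = 8
R[3] = max(2+8, 8+2, 5+0) = 10
R[4] = max(2+10, 8+8, 5+2, 12+0) = 16
R[5] = max(2+16, 8+10, 5+8, 12+2, 16+0) = 18
One optimal cutting: 2 + 2 + 1 → $8 + $8 + $2 = $18.

18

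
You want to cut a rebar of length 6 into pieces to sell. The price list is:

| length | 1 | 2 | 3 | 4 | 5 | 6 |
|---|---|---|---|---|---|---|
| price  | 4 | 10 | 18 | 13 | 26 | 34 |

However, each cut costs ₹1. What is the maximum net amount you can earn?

35

Consider every possible first cut. net[k] is the best of p[i]+net[k−i] over all sellable i≤k, charging 1 whenever i<k.
net[1] = 4
net[2] = 10
net[3] = 18
net[4] = 21  (first piece 1, then net[3]=18)
net[5] = 27  (first piece 2, then net[3]=18)
net[6] = 35  (first piece 3, then net[3]=18)
One optimal plan: pieces 3 + 3 (1 cut) → ₹36 − ₹1 = ₹35.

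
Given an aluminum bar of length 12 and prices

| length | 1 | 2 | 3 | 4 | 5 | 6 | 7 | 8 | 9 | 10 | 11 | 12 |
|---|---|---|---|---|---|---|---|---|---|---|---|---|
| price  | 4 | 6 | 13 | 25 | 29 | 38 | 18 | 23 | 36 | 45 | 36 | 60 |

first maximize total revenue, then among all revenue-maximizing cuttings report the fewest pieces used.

2

Let r[k] be the best obtainable value from length k. For each k, try every first piece i and keep the best of price[i] + r[k−i].
r[1] = 4
r[2] = max(4+4, 6+0) = 8
r[3] = max(4+8, 6+4, 13+0) = 13
r[4] = max(4+13, 6+8, 13+4, 25+0) = 25
r[5] = max(4+25, 6+13, 13+8, 25+4, 29+0) = 29
r[6] = max(4+29, 6+25, 13+13, 25+8, 29+4, 38+0) = 38
r[7] = max(4+38, 6+29, 13+25, …, 38+4, 18+0) = 42
r[8] = max(4+42, 6+38, 13+29, …, 18+4, 23+0) = 50
r[9] = max(4+50, 6+42, 13+38, …, 23+4, 36+0) = 54
r[10] = max(4+54, 6+50, 13+42, …, 36+4, 45+0) = 63
r[11] = max(4+63, 6+54, 13+50, …, 45+4, 36+0) = 67
r[12] = max(4+67, 6+63, 13+54, …, 36+4, 60+0) = 76
Maximum revenue is $76.
Now minimize piece count subject to staying optimal: for each k, pieces[k] = 1 + min over i with p[i]+r[k−i]=r[k] of pieces[k−i].
pieces[9] = 2
pieces[10] = 2
pieces[11] = 2
pieces[12] = 2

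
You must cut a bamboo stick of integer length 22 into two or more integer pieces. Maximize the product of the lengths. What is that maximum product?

Define P[k] = max over 1≤i<k of i · max(k−i, P[k−i]); the inner max lets the remainder stay uncut if that's better.
P[2] = 1×max(1,0) = 1×1 = 1
P[3] = max(1×2, 2×1) = 2
P[4] = max(1×3, 2×2, 3×1) = 4
P[5] = max(1×4, 2×3, 3×2, 4×1) = 6
P[6] = max(1×6, 2×4, 3×3, 4×2, 5×1) = 9
P[7] = max(1×9, 2×6, 3×4, 4×3, 5×2, 6×1) = 12
P[8] = max(1×12, 2×9, 3×6, …, 6×2, 7×1) = 18
P[9] = max(1×18, 2×12, 3×9, …, 7×2, 8×1) = 27
P[10] = max(1×27, 2×18, 3×12, …, 8×2, 9×1) = 36
P[11] = max(1×36, 2×27, 3×18, …, 9×2, 10×1) = 54
P[12] = max(1×54, 2×36, 3×27, …, 10×2, 11×1) = 81
P[13] = max(1×81, 2×54, 3×36, …, 11×2, 12×1) = 108
P[14] = max(1×108, 2×81, 3×54, …, 12×2, 13×1) = 162
P[15] = max(1×162, 2×108, 3×81, …, 13×2, 14×1) = 243
P[16] = max(1×243, 2×162, 3×108, …, 14×2, 15×1) = 324
P[17] = max(1×324, 2×243, 3×162, …, 15×2, 16×1) = 486
P[18] = max(1×486, 2×324, 3×243, …, 16×2, 17×1) = 729
P[19] = max(1×729, 2×486, 3×324, …, 17×2, 18×1) = 972
P[20] = max(1×972, 2×729, 3×486, …, 18×2, 19×1) = 1458
P[21] = max(1×1458, 2×972, 3×729, …, 19×2, 20×1) = 2187
P[22] = max(1×2187, 2×1458, 3×972, …, 20×2, 21×1) = 2916
One optimal split: 3 + 3 + 3 + 3 + 3 + 3 + 2 + 2; product 3×3×3×3×3×3×2×2 = 2916.

2916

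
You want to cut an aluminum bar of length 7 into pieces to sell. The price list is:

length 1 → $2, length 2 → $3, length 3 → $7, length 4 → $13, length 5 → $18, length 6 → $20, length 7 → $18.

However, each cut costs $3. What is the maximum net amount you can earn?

19

Build r[k] bottom-up: r[k] = max over allowed piece i of (p[i] + r[k−i]) − 3 per cut.
r[1] = 2
r[2] = 3
r[3] = 7
r[4] = 13
r[5] = 18
r[6] = 20
r[7] = 19  (first piece 1, then r[6]=20)
One optimal plan: pieces 6 + 1 (1 cut) → $22 − $3 = $19.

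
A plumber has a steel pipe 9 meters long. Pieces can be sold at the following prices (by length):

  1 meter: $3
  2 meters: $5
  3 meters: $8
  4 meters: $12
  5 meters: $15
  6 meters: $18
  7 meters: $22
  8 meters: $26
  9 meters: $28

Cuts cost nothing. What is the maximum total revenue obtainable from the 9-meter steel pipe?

29

Let R[k] be the best obtainable value from length k. For each k, try every first piece i and keep the best of price[i] + R[k−i].
R[1] = 3
R[2] = 6  (first piece 1, then R[1]=3)
R[3] = 9  (first piece 1, then R[2]=6)
R[4] = 12  (first piece 1, then R[3]=9)
R[5] = 15  (first piece 1, then R[4]=12)
R[6] = 18  (first piece 1, then R[5]=15)
R[7] = 22
R[8] = 26
R[9] = 29  (first piece 1, then R[8]=26)
One optimal cutting: 8 + 1 → $26 + $3 = $29.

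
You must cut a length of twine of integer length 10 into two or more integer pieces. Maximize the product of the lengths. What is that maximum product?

36

Define g[k] = max over 1≤i<k of i · max(k−i, g[k−i]); the inner max lets the remainder stay uncut if that's better.
g[2] = 1×max(1,0) = 1×1 = 1
g[3] = max(1×2, 2×1) = 2
g[4] = max(1×3, 2×2, 3×1) = 4
g[5] = max(1×4, 2×3, 3×2, 4×1) = 6
g[6] = max(1×6, 2×4, 3×3, 4×2, 5×1) = 9
g[7] = max(1×9, 2×6, 3×4, 4×3, 5×2, 6×1) = 12
g[8] = max(1×12, 2×9, 3×6, …, 6×2, 7×1) = 18
g[9] = max(1×18, 2×12, 3×9, …, 7×2, 8×1) = 27
g[10] = max(1×27, 2×18, 3×12, …, 8×2, 9×1) = 36
One optimal split: 3 + 3 + 2 + 2; product 3×3×2×2 = 36.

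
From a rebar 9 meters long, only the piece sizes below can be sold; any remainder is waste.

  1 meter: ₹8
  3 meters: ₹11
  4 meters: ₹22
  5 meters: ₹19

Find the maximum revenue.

Consider every possible first cut. r[k] is the best of p[i]+r[k−i] over all sellable i≤k.
r[1] = 8
r[2] = 16  (first piece 1, then r[1]=8)
r[3] = max(8+16, 11+0) = 24
r[4] = max(8+24, 11+8, 22+0) = 32
r[5] = max(8+32, 11+16, 22+8, 19+0) = 40
r[6] = max(8+40, 11+24, 22+16, 19+8) = 48
r[7] = max(8+48, 11+32, 22+24, 19+16) = 56
r[8] = max(8+56, 11+40, 22+32, 19+24) = 64
r[9] = max(8+64, 11+48, 22+40, 19+32) = 72
One optimal cutting: 1 + 1 + 1 + 1 + 1 + 1 + 1 + 1 + 1 → ₹72.

72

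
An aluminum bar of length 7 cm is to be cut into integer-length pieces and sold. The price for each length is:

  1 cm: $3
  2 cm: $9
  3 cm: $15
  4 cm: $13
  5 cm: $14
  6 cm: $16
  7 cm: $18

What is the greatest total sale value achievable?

Consider every possible first cut. best[k] is the best of p[i]+best[k−i] over all sellable i≤k.
best[1] = 3
best[2] = max(3+3, 9+0) = 9
best[3] = max(3+9, 9+3, 15+0) = 15
best[4] = max(3+15, 9+9, 15+3, 13+0) = 18
best[5] = max(3+18, 9+15, 15+9, 13+3, 14+0) = 24
best[6] = max(3+24, 9+18, 15+15, 13+9, 14+3, 16+0) = 30
best[7] = max(3+30, 9+24, 15+18, …, 16+3, 18+0) = 33
One optimal cutting: 3 + 3 + 1 → $15 + $15 + $3 = $33.

33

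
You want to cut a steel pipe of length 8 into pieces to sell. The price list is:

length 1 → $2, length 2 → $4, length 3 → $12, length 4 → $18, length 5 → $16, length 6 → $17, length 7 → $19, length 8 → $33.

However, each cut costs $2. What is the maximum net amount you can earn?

34

Consider every possible first cut. r[k] is the best of p[i]+r[k−i] over all sellable i≤k, charging 2 whenever i<k.
r[1] = 2
r[2] = max(2+2-2, 4+0) = 4
r[3] = max(2+4-2, 4+2-2, 12+0) = 12
r[4] = max(2+12-2, 4+4-2, 12+2-2, 18+0) = 18
r[5] = max(2+18-2, 4+12-2, 12+4-2, 18+2-2, 16+0) = 18
r[6] = max(2+18-2, 4+18-2, 12+12-2, 18+4-2, 16+2-2, 17+0) = 22
r[7] = max(2+22-2, 4+18-2, 12+18-2, …, 17+2-2, 19+0) = 28
r[8] = max(2+28-2, 4+22-2, 12+18-2, …, 19+2-2, 33+0) = 34
One optimal plan: pieces 4 + 4 (1 cut) → $36 − $2 = $34.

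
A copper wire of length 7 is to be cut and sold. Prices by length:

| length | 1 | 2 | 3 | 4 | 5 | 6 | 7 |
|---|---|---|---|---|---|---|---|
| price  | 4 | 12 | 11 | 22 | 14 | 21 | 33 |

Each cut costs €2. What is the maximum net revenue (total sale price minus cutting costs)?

34

Let v[k] be the best obtainable value from length k. For each k, try every first piece i and keep the best of price[i] + v[k−i] minus the 2 cut fee when i<k.
v[1] = 4
v[2] = max(4+4-2, 12+0) = 12
v[3] = max(4+12-2, 12+4-2, 11+0) = 14
v[4] = max(4+14-2, 12+12-2, 11+4-2, 22+0) = 22
v[5] = max(4+22-2, 12+14-2, 11+12-2, 22+4-2, 14+0) = 24
v[6] = max(4+24-2, 12+22-2, 11+14-2, 22+12-2, 14+4-2, 21+0) = 32
v[7] = max(4+32-2, 12+24-2, 11+22-2, …, 21+4-2, 33+0) = 34
One optimal plan: pieces 2 + 2 + 2 + 1 (3 cuts) → €40 − €6 = €34.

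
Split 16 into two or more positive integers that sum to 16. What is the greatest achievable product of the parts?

Fill f[k] for k=2..16: at each k try every first piece i and multiply by the better of (k−i) uncut or f[k−i].
Small cases: f[2]=1, f[3]=2, f[4]=4, f[5]=6, f[6]=9, f[7]=12, f[8]=18, f[9]=27, f[10]=36.
f[11] = 2·max(9,27) = 2·27 = 54
f[12] = 3·max(9,27) = 3·27 = 81
f[13] = 2·max(11,54) = 2·54 = 108
f[14] = 2·max(12,81) = 2·81 = 162
f[15] = 3·max(12,81) = 3·81 = 243
f[16] = 2·max(14,162) = 2·162 = 324
One optimal split: 3 + 3 + 3 + 3 + 2 + 2; product 3·3·3·3·2·2 = 324.

324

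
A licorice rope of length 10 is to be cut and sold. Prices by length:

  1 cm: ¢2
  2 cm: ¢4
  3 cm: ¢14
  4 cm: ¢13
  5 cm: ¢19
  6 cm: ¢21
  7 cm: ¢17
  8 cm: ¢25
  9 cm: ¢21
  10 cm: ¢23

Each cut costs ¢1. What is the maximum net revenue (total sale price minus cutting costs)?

Build net[k] bottom-up: net[k] = max over allowed piece i of (p[i] + net[k−i]) − 1 per cut.
net[1] = 2
net[2] = 4
net[3] = 14
net[4] = 15  (first piece 1, then net[3]=14)
net[5] = 19
net[6] = 27  (first piece 3, then net[3]=14)
net[7] = 28  (first piece 1, then net[6]=27)
net[8] = 32  (first piece 3, then net[5]=19)
net[9] = 40  (first piece 3, then net[6]=27)
net[10] = 41  (first piece 1, then net[9]=40)
One optimal plan: pieces 3 + 3 + 3 + 1 (3 cuts) → ¢44 − ¢3 = ¢41.

41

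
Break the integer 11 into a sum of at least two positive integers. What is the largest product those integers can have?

Fill prod[k] for k=2..11: at each k try every first piece i and multiply by the better of (k−i) uncut or prod[k−i].
Small cases: prod[2]=1, prod[3]=2, prod[4]=4, prod[5]=6.
prod[6] = max(1*6, 2*4, 3*3, 4*2, 5*1) = 9
prod[7] = max(1*9, 2*6, 3*4, 4*3, 5*2, 6*1) = 12
prod[8] = max(1*12, 2*9, 3*6, …, 6*2, 7*1) = 18
prod[9] = max(1*18, 2*12, 3*9, …, 7*2, 8*1) = 27
prod[10] = max(1*27, 2*18, 3*12, …, 8*2, 9*1) = 36
prod[11] = max(1*36, 2*27, 3*18, …, 9*2, 10*1) = 54
One optimal split: 3 + 3 + 3 + 2; product 3*3*3*2 = 54.

54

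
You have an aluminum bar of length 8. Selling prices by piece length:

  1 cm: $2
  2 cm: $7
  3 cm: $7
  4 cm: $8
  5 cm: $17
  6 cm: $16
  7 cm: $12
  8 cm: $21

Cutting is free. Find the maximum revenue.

Build r[k] bottom-up: r[k] = max over allowed piece i of (p[i] + r[k−i]).
r[1] = 2
r[2] = max(2+2, 7+0) = 7
r[3] = max(2+7, 7+2, 7+0) = 9
r[4] = max(2+9, 7+7, 7+2, 8+0) = 14
r[5] = max(2+14, 7+9, 7+7, 8+2, 17+0) = 17
r[6] = max(2+17, 7+14, 7+9, 8+7, 17+2, 16+0) = 21
r[7] = max(2+21, 7+17, 7+14, …, 16+2, 12+0) = 24
r[8] = max(2+24, 7+21, 7+17, …, 12+2, 21+0) = 28
One optimal cutting: 2 + 2 + 2 + 2 → $7 + $7 + $7 + $7 = $28.

28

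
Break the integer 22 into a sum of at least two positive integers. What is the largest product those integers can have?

2916

Let prod[k] be the best product for length k (with at least one cut). For each first piece i, the rest contributes max(k−i, prod[k−i]).
prod[2] = 1×max(1,0) = 1×1 = 1
prod[3] = max(1×2, 2×1) = 2
prod[4] = max(1×3, 2×2, 3×1) = 4
prod[5] = max(1×4, 2×3, 3×2, 4×1) = 6
prod[6] = max(1×6, 2×4, 3×3, 4×2, 5×1) = 9
prod[7] = max(1×9, 2×6, 3×4, 4×3, 5×2, 6×1) = 12
prod[8] = max(1×12, 2×9, 3×6, …, 6×2, 7×1) = 18
prod[9] = max(1×18, 2×12, 3×9, …, 7×2, 8×1) = 27
prod[10] = max(1×27, 2×18, 3×12, …, 8×2, 9×1) = 36
prod[11] = max(1×36, 2×27, 3×18, …, 9×2, 10×1) = 54
prod[12] = max(1×54, 2×36, 3×27, …, 10×2, 11×1) = 81
prod[13] = max(1×81, 2×54, 3×36, …, 11×2, 12×1) = 108
prod[14] = max(1×108, 2×81, 3×54, …, 12×2, 13×1) = 162
prod[15] = max(1×162, 2×108, 3×81, …, 13×2, 14×1) = 243
prod[16] = max(1×243, 2×162, 3×108, …, 14×2, 15×1) = 324
prod[17] = max(1×324, 2×243, 3×162, …, 15×2, 16×1) = 486
prod[18] = max(1×486, 2×324, 3×243, …, 16×2, 17×1) = 729
prod[19] = max(1×729, 2×486, 3×324, …, 17×2, 18×1) = 972
prod[20] = max(1×972, 2×729, 3×486, …, 18×2, 19×1) = 1458
prod[21] = max(1×1458, 2×972, 3×729, …, 19×2, 20×1) = 2187
prod[22] = max(1×2187, 2×1458, 3×972, …, 20×2, 21×1) = 2916
One optimal split: 3 + 3 + 3 + 3 + 3 + 3 + 2 + 2; product 3×3×3×3×3×3×2×2 = 2916.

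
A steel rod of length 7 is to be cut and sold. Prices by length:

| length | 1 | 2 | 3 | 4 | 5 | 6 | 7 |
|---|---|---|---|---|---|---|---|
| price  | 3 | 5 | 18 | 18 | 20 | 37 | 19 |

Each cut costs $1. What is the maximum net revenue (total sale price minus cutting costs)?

39

Consider every possible first cut. net[k] is the best of p[i]+net[k−i] over all sellable i≤k, charging 1 whenever i<k.
net[1] = 3
net[2] = max(3+3-1, 5+0) = 5
net[3] = max(3+5-1, 5+3-1, 18+0) = 18
net[4] = max(3+18-1, 5+5-1, 18+3-1, 18+0) = 20
net[5] = max(3+20-1, 5+18-1, 18+5-1, 18+3-1, 20+0) = 22
net[6] = max(3+22-1, 5+20-1, 18+18-1, 18+5-1, 20+3-1, 37+0) = 37
net[7] = max(3+37-1, 5+22-1, 18+20-1, …, 37+3-1, 19+0) = 39
One optimal plan: pieces 6 + 1 (1 cut) → $40 − $1 = $39.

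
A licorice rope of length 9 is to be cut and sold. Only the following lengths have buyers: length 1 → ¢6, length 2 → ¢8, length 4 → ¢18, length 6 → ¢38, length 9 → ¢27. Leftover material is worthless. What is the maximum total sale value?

Consider every possible first cut. f[k] is the best of p[i]+f[k−i] over all sellable i≤k.
f[1] = 6
f[2] = 12  (first piece 1, then f[1]=6)
f[3] = 18  (first piece 1, then f[2]=12)
f[4] = 24  (first piece 1, then f[3]=18)
f[5] = 30  (first piece 1, then f[4]=24)
f[6] = 38
f[7] = 44  (first piece 1, then f[6]=38)
f[8] = 50  (first piece 1, then f[7]=44)
f[9] = 56  (first piece 1, then f[8]=50)
One optimal cutting: 6 + 1 + 1 + 1 → ¢56.

56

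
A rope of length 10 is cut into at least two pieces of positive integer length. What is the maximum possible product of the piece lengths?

Define prod[k] = max over 1≤i<k of i · max(k−i, prod[k−i]); the inner max lets the remainder stay uncut if that's better.
Small cases: prod[2]=1.
prod[3] = max(1×2, 2×1) = 2
prod[4] = max(1×3, 2×2, 3×1) = 4
prod[5] = max(1×4, 2×3, 3×2, 4×1) = 6
prod[6] = max(1×6, 2×4, 3×3, 4×2, 5×1) = 9
prod[7] = max(1×9, 2×6, 3×4, 4×3, 5×2, 6×1) = 12
prod[8] = max(1×12, 2×9, 3×6, …, 6×2, 7×1) = 18
prod[9] = max(1×18, 2×12, 3×9, …, 7×2, 8×1) = 27
prod[10] = max(1×27, 2×18, 3×12, …, 8×2, 9×1) = 36
One optimal split: 3 + 3 + 2 + 2; product 3×3×2×2 = 36.

36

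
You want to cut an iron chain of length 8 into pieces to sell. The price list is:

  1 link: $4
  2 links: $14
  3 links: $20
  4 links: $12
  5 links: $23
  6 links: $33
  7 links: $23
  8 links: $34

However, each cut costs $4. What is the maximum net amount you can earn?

Consider every possible first cut. net[k] is the best of p[i]+net[k−i] over all sellable i≤k, charging 4 whenever i<k.
net[1] = 4
net[2] = 14
net[3] = 20
net[4] = 24  (first piece 2, then net[2]=14)
net[5] = 30  (first piece 2, then net[3]=20)
net[6] = 36  (first piece 3, then net[3]=20)
net[7] = 40  (first piece 2, then net[5]=30)
net[8] = 46  (first piece 2, then net[6]=36)
One optimal plan: pieces 3 + 3 + 2 (2 cuts) → $54 − $8 = $46.

46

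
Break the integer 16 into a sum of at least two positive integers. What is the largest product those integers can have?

Define P[k] = max over 1≤i<k of i · max(k−i, P[k−i]); the inner max lets the remainder stay uncut if that's better.
Small cases: P[2]=1, P[3]=2, P[4]=4, P[5]=6, P[6]=9, P[7]=12, P[8]=18.
P[9] = 3*max(6,9) = 3*9 = 27
P[10] = 2*max(8,18) = 2*18 = 36
P[11] = 2*max(9,27) = 2*27 = 54
P[12] = 3*max(9,27) = 3*27 = 81
P[13] = 2*max(11,54) = 2*54 = 108
P[14] = 2*max(12,81) = 2*81 = 162
P[15] = 3*max(12,81) = 3*81 = 243
P[16] = 2*max(14,162) = 2*162 = 324
One optimal split: 3 + 3 + 3 + 3 + 2 + 2; product 3*3*3*3*2*2 = 324.

324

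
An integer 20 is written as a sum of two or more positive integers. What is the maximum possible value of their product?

Define g[k] = max over 1≤i<k of i · max(k−i, g[k−i]); the inner max lets the remainder stay uncut if that's better.
g[2] = 1×max(1,0) = 1×1 = 1
g[3] = max(1×2, 2×1) = 2
g[4] = max(1×3, 2×2, 3×1) = 4
g[5] = max(1×4, 2×3, 3×2, 4×1) = 6
g[6] = max(1×6, 2×4, 3×3, 4×2, 5×1) = 9
g[7] = max(1×9, 2×6, 3×4, 4×3, 5×2, 6×1) = 12
g[8] = max(1×12, 2×9, 3×6, …, 6×2, 7×1) = 18
g[9] = max(1×18, 2×12, 3×9, …, 7×2, 8×1) = 27
g[10] = max(1×27, 2×18, 3×12, …, 8×2, 9×1) = 36
g[11] = max(1×36, 2×27, 3×18, …, 9×2, 10×1) = 54
g[12] = max(1×54, 2×36, 3×27, …, 10×2, 11×1) = 81
g[13] = max(1×81, 2×54, 3×36, …, 11×2, 12×1) = 108
g[14] = max(1×108, 2×81, 3×54, …, 12×2, 13×1) = 162
g[15] = max(1×162, 2×108, 3×81, …, 13×2, 14×1) = 243
g[16] = max(1×243, 2×162, 3×108, …, 14×2, 15×1) = 324
g[17] = max(1×324, 2×243, 3×162, …, 15×2, 16×1) = 486
g[18] = max(1×486, 2×324, 3×243, …, 16×2, 17×1) = 729
g[19] = max(1×729, 2×486, 3×324, …, 17×2, 18×1) = 972
g[20] = max(1×972, 2×729, 3×486, …, 18×2, 19×1) = 1458
One optimal split: 3 + 3 + 3 + 3 + 3 + 3 + 2; product 3×3×3×3×3×3×2 = 1458.

1458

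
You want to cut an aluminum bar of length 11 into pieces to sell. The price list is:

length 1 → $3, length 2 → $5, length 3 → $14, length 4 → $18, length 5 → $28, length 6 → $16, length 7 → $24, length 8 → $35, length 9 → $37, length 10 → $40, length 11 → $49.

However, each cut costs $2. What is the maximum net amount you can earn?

55

Build net[k] bottom-up: net[k] = max over allowed piece i of (p[i] + net[k−i]) − 2 per cut.
net[1] = 3
net[2] = 5
net[3] = 14
net[4] = 18
net[5] = 28
net[6] = 29  (first piece 1, then net[5]=28)
net[7] = 31  (first piece 2, then net[5]=28)
net[8] = 40  (first piece 3, then net[5]=28)
net[9] = 44  (first piece 4, then net[5]=28)
net[10] = 54  (first piece 5, then net[5]=28)
net[11] = 55  (first piece 1, then net[10]=54)
One optimal plan: pieces 5 + 5 + 1 (2 cuts) → $59 − $4 = $55.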